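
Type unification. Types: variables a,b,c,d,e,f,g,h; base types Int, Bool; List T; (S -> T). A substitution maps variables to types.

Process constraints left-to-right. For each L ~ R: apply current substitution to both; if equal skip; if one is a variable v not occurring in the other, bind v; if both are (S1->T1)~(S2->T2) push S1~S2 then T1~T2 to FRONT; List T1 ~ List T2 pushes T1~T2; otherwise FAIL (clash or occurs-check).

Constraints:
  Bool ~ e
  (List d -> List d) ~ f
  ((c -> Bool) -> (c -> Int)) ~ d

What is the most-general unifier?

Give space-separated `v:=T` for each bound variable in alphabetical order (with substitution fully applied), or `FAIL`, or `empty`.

Answer: d:=((c -> Bool) -> (c -> Int)) e:=Bool f:=(List ((c -> Bool) -> (c -> Int)) -> List ((c -> Bool) -> (c -> Int)))

Derivation:
step 1: unify Bool ~ e  [subst: {-} | 2 pending]
  bind e := Bool
step 2: unify (List d -> List d) ~ f  [subst: {e:=Bool} | 1 pending]
  bind f := (List d -> List d)
step 3: unify ((c -> Bool) -> (c -> Int)) ~ d  [subst: {e:=Bool, f:=(List d -> List d)} | 0 pending]
  bind d := ((c -> Bool) -> (c -> Int))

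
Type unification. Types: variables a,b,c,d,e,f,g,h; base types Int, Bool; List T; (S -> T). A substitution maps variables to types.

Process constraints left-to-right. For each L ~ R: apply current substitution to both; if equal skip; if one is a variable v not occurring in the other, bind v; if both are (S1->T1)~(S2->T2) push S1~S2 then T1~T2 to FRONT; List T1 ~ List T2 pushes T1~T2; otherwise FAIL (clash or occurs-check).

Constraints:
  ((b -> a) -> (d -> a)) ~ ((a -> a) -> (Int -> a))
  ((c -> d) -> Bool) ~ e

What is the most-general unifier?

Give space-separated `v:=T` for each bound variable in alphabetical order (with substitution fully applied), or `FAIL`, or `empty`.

Answer: b:=a d:=Int e:=((c -> Int) -> Bool)

Derivation:
step 1: unify ((b -> a) -> (d -> a)) ~ ((a -> a) -> (Int -> a))  [subst: {-} | 1 pending]
  -> decompose arrow: push (b -> a)~(a -> a), (d -> a)~(Int -> a)
step 2: unify (b -> a) ~ (a -> a)  [subst: {-} | 2 pending]
  -> decompose arrow: push b~a, a~a
step 3: unify b ~ a  [subst: {-} | 3 pending]
  bind b := a
step 4: unify a ~ a  [subst: {b:=a} | 2 pending]
  -> identical, skip
step 5: unify (d -> a) ~ (Int -> a)  [subst: {b:=a} | 1 pending]
  -> decompose arrow: push d~Int, a~a
step 6: unify d ~ Int  [subst: {b:=a} | 2 pending]
  bind d := Int
step 7: unify a ~ a  [subst: {b:=a, d:=Int} | 1 pending]
  -> identical, skip
step 8: unify ((c -> Int) -> Bool) ~ e  [subst: {b:=a, d:=Int} | 0 pending]
  bind e := ((c -> Int) -> Bool)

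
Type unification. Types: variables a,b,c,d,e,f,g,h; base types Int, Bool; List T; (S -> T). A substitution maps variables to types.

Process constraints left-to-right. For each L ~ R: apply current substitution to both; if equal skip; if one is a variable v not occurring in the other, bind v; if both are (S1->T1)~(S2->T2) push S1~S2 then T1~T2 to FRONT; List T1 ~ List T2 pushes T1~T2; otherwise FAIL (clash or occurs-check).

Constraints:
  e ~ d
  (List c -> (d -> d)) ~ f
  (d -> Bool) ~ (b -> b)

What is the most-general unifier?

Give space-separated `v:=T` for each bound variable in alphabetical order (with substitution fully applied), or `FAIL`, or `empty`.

step 1: unify e ~ d  [subst: {-} | 2 pending]
  bind e := d
step 2: unify (List c -> (d -> d)) ~ f  [subst: {e:=d} | 1 pending]
  bind f := (List c -> (d -> d))
step 3: unify (d -> Bool) ~ (b -> b)  [subst: {e:=d, f:=(List c -> (d -> d))} | 0 pending]
  -> decompose arrow: push d~b, Bool~b
step 4: unify d ~ b  [subst: {e:=d, f:=(List c -> (d -> d))} | 1 pending]
  bind d := b
step 5: unify Bool ~ b  [subst: {e:=d, f:=(List c -> (d -> d)), d:=b} | 0 pending]
  bind b := Bool

Answer: b:=Bool d:=Bool e:=Bool f:=(List c -> (Bool -> Bool))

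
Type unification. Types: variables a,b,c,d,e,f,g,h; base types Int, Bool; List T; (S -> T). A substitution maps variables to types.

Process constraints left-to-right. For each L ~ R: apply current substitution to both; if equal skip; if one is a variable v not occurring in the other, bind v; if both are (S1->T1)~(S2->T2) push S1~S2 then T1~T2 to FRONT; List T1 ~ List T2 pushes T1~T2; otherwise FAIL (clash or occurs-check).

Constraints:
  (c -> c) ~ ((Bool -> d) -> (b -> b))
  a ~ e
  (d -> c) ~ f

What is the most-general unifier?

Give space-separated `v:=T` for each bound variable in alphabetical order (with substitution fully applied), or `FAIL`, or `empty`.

Answer: a:=e b:=Bool c:=(Bool -> Bool) d:=Bool f:=(Bool -> (Bool -> Bool))

Derivation:
step 1: unify (c -> c) ~ ((Bool -> d) -> (b -> b))  [subst: {-} | 2 pending]
  -> decompose arrow: push c~(Bool -> d), c~(b -> b)
step 2: unify c ~ (Bool -> d)  [subst: {-} | 3 pending]
  bind c := (Bool -> d)
step 3: unify (Bool -> d) ~ (b -> b)  [subst: {c:=(Bool -> d)} | 2 pending]
  -> decompose arrow: push Bool~b, d~b
step 4: unify Bool ~ b  [subst: {c:=(Bool -> d)} | 3 pending]
  bind b := Bool
step 5: unify d ~ Bool  [subst: {c:=(Bool -> d), b:=Bool} | 2 pending]
  bind d := Bool
step 6: unify a ~ e  [subst: {c:=(Bool -> d), b:=Bool, d:=Bool} | 1 pending]
  bind a := e
step 7: unify (Bool -> (Bool -> Bool)) ~ f  [subst: {c:=(Bool -> d), b:=Bool, d:=Bool, a:=e} | 0 pending]
  bind f := (Bool -> (Bool -> Bool))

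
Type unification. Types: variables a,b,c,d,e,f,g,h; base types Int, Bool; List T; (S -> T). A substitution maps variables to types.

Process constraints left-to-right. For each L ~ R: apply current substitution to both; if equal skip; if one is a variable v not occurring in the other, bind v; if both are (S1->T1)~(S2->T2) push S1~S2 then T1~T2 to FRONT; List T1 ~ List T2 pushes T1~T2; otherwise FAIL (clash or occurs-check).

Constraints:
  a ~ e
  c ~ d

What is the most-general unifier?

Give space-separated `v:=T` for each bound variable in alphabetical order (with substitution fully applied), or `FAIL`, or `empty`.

Answer: a:=e c:=d

Derivation:
step 1: unify a ~ e  [subst: {-} | 1 pending]
  bind a := e
step 2: unify c ~ d  [subst: {a:=e} | 0 pending]
  bind c := d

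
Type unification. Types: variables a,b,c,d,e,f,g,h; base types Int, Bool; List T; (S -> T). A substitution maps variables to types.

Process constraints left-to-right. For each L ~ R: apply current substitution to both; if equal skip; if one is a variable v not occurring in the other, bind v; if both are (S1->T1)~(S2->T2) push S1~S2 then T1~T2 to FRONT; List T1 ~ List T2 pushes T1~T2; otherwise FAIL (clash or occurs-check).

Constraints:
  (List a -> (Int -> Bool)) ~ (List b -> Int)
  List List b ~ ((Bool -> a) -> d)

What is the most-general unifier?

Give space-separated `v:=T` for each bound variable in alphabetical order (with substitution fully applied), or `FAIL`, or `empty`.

Answer: FAIL

Derivation:
step 1: unify (List a -> (Int -> Bool)) ~ (List b -> Int)  [subst: {-} | 1 pending]
  -> decompose arrow: push List a~List b, (Int -> Bool)~Int
step 2: unify List a ~ List b  [subst: {-} | 2 pending]
  -> decompose List: push a~b
step 3: unify a ~ b  [subst: {-} | 2 pending]
  bind a := b
step 4: unify (Int -> Bool) ~ Int  [subst: {a:=b} | 1 pending]
  clash: (Int -> Bool) vs Int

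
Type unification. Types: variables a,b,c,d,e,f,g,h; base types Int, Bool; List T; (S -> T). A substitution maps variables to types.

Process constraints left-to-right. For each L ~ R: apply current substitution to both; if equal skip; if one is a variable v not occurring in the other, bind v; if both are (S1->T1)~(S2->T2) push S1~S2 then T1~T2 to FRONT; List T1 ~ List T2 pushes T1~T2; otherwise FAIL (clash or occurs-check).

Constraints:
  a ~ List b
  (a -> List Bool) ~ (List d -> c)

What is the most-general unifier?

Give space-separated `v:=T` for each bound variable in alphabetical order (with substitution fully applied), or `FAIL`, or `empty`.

Answer: a:=List d b:=d c:=List Bool

Derivation:
step 1: unify a ~ List b  [subst: {-} | 1 pending]
  bind a := List b
step 2: unify (List b -> List Bool) ~ (List d -> c)  [subst: {a:=List b} | 0 pending]
  -> decompose arrow: push List b~List d, List Bool~c
step 3: unify List b ~ List d  [subst: {a:=List b} | 1 pending]
  -> decompose List: push b~d
step 4: unify b ~ d  [subst: {a:=List b} | 1 pending]
  bind b := d
step 5: unify List Bool ~ c  [subst: {a:=List b, b:=d} | 0 pending]
  bind c := List Bool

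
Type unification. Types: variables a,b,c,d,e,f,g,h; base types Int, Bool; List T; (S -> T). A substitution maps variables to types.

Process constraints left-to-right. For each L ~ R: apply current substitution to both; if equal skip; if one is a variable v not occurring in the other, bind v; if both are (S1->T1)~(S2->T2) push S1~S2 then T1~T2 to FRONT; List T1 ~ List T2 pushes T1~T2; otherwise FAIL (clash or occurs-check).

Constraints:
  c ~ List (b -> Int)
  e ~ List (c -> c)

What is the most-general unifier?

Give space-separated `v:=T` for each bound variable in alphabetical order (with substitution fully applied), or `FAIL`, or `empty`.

Answer: c:=List (b -> Int) e:=List (List (b -> Int) -> List (b -> Int))

Derivation:
step 1: unify c ~ List (b -> Int)  [subst: {-} | 1 pending]
  bind c := List (b -> Int)
step 2: unify e ~ List (List (b -> Int) -> List (b -> Int))  [subst: {c:=List (b -> Int)} | 0 pending]
  bind e := List (List (b -> Int) -> List (b -> Int))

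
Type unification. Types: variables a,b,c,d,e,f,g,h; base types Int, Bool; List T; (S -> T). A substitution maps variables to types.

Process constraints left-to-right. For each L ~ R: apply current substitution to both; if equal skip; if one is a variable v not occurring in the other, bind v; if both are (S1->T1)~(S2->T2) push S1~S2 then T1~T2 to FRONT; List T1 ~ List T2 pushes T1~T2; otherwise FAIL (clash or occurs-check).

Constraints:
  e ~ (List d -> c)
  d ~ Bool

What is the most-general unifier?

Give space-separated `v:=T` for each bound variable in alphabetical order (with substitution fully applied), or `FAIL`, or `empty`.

Answer: d:=Bool e:=(List Bool -> c)

Derivation:
step 1: unify e ~ (List d -> c)  [subst: {-} | 1 pending]
  bind e := (List d -> c)
step 2: unify d ~ Bool  [subst: {e:=(List d -> c)} | 0 pending]
  bind d := Bool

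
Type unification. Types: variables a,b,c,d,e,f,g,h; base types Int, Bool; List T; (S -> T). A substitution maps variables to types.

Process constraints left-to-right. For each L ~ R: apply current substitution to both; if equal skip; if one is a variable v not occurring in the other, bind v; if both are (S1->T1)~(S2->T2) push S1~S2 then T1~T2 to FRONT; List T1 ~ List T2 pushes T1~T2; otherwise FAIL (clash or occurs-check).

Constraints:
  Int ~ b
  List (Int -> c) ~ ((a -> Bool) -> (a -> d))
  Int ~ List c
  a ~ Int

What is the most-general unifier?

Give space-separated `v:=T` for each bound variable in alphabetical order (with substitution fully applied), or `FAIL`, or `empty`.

Answer: FAIL

Derivation:
step 1: unify Int ~ b  [subst: {-} | 3 pending]
  bind b := Int
step 2: unify List (Int -> c) ~ ((a -> Bool) -> (a -> d))  [subst: {b:=Int} | 2 pending]
  clash: List (Int -> c) vs ((a -> Bool) -> (a -> d))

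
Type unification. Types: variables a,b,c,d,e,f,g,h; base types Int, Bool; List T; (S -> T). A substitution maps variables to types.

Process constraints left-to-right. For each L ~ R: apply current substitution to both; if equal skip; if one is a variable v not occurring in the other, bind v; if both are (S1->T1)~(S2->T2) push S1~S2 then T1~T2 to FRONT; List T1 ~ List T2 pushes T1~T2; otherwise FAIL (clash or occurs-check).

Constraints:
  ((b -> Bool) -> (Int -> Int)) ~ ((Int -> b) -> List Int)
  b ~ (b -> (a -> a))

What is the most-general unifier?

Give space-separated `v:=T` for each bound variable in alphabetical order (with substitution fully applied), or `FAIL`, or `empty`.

step 1: unify ((b -> Bool) -> (Int -> Int)) ~ ((Int -> b) -> List Int)  [subst: {-} | 1 pending]
  -> decompose arrow: push (b -> Bool)~(Int -> b), (Int -> Int)~List Int
step 2: unify (b -> Bool) ~ (Int -> b)  [subst: {-} | 2 pending]
  -> decompose arrow: push b~Int, Bool~b
step 3: unify b ~ Int  [subst: {-} | 3 pending]
  bind b := Int
step 4: unify Bool ~ Int  [subst: {b:=Int} | 2 pending]
  clash: Bool vs Int

Answer: FAIL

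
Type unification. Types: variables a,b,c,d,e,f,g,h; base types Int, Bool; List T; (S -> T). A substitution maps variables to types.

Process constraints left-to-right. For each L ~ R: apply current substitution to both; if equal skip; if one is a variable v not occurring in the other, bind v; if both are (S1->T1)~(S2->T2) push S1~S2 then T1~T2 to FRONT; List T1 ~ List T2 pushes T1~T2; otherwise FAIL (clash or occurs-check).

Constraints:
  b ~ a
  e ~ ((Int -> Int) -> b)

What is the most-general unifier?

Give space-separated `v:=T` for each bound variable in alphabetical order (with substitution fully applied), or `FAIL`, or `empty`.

step 1: unify b ~ a  [subst: {-} | 1 pending]
  bind b := a
step 2: unify e ~ ((Int -> Int) -> a)  [subst: {b:=a} | 0 pending]
  bind e := ((Int -> Int) -> a)

Answer: b:=a e:=((Int -> Int) -> a)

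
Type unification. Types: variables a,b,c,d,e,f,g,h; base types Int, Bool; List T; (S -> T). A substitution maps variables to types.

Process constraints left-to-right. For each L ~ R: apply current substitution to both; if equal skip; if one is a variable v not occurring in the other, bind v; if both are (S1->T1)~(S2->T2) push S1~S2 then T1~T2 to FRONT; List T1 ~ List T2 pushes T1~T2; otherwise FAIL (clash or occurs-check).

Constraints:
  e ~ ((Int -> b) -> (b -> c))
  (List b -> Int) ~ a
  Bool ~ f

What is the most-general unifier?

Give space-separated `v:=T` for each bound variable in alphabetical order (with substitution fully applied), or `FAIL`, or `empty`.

step 1: unify e ~ ((Int -> b) -> (b -> c))  [subst: {-} | 2 pending]
  bind e := ((Int -> b) -> (b -> c))
step 2: unify (List b -> Int) ~ a  [subst: {e:=((Int -> b) -> (b -> c))} | 1 pending]
  bind a := (List b -> Int)
step 3: unify Bool ~ f  [subst: {e:=((Int -> b) -> (b -> c)), a:=(List b -> Int)} | 0 pending]
  bind f := Bool

Answer: a:=(List b -> Int) e:=((Int -> b) -> (b -> c)) f:=Bool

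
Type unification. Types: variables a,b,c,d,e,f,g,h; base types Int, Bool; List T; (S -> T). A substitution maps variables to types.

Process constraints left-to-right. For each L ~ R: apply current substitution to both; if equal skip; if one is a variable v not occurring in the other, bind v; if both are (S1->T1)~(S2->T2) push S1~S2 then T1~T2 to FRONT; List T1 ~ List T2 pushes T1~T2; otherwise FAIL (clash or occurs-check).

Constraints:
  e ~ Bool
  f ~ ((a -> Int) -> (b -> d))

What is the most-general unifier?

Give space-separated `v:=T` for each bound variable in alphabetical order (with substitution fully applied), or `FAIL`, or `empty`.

step 1: unify e ~ Bool  [subst: {-} | 1 pending]
  bind e := Bool
step 2: unify f ~ ((a -> Int) -> (b -> d))  [subst: {e:=Bool} | 0 pending]
  bind f := ((a -> Int) -> (b -> d))

Answer: e:=Bool f:=((a -> Int) -> (b -> d))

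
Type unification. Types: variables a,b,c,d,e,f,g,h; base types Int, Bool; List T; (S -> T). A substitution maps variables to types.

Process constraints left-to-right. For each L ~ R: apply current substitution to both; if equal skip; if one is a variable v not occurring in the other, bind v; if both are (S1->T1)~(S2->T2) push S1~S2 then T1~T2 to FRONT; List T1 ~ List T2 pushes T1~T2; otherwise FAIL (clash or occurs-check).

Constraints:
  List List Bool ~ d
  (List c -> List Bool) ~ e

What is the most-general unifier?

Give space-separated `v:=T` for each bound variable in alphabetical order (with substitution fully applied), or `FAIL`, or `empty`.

step 1: unify List List Bool ~ d  [subst: {-} | 1 pending]
  bind d := List List Bool
step 2: unify (List c -> List Bool) ~ e  [subst: {d:=List List Bool} | 0 pending]
  bind e := (List c -> List Bool)

Answer: d:=List List Bool e:=(List c -> List Bool)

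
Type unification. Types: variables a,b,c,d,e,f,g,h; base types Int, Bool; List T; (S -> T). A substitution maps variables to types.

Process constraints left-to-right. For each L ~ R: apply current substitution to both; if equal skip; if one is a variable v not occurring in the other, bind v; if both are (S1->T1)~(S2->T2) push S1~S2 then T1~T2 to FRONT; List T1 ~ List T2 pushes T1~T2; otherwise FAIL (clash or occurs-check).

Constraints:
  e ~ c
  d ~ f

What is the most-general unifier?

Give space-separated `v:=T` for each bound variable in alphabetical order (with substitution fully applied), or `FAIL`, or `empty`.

step 1: unify e ~ c  [subst: {-} | 1 pending]
  bind e := c
step 2: unify d ~ f  [subst: {e:=c} | 0 pending]
  bind d := f

Answer: d:=f e:=c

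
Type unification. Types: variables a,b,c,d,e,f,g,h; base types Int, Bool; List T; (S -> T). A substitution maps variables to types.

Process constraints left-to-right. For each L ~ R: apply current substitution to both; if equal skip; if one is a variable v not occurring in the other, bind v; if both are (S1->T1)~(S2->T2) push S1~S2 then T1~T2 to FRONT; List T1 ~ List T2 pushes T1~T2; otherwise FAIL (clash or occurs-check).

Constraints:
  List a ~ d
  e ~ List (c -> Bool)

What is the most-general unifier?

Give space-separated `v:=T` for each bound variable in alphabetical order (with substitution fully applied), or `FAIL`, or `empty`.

step 1: unify List a ~ d  [subst: {-} | 1 pending]
  bind d := List a
step 2: unify e ~ List (c -> Bool)  [subst: {d:=List a} | 0 pending]
  bind e := List (c -> Bool)

Answer: d:=List a e:=List (c -> Bool)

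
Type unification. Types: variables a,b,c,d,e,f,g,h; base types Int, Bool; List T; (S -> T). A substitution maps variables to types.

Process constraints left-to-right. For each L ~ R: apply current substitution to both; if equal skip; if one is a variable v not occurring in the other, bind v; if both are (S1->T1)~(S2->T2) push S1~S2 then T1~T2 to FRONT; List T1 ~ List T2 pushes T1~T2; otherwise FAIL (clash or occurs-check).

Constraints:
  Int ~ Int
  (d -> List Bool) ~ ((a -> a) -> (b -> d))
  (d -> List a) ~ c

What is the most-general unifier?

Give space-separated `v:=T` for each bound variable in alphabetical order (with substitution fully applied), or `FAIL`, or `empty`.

step 1: unify Int ~ Int  [subst: {-} | 2 pending]
  -> identical, skip
step 2: unify (d -> List Bool) ~ ((a -> a) -> (b -> d))  [subst: {-} | 1 pending]
  -> decompose arrow: push d~(a -> a), List Bool~(b -> d)
step 3: unify d ~ (a -> a)  [subst: {-} | 2 pending]
  bind d := (a -> a)
step 4: unify List Bool ~ (b -> (a -> a))  [subst: {d:=(a -> a)} | 1 pending]
  clash: List Bool vs (b -> (a -> a))

Answer: FAIL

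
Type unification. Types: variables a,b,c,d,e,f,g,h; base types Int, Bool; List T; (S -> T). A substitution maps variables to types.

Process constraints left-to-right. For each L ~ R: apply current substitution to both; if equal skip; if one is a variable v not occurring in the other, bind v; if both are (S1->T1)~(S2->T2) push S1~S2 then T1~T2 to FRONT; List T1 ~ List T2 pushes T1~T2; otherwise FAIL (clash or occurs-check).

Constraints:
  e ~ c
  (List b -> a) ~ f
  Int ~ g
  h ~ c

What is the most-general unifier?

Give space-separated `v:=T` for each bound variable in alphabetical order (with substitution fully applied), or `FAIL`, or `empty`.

Answer: e:=c f:=(List b -> a) g:=Int h:=c

Derivation:
step 1: unify e ~ c  [subst: {-} | 3 pending]
  bind e := c
step 2: unify (List b -> a) ~ f  [subst: {e:=c} | 2 pending]
  bind f := (List b -> a)
step 3: unify Int ~ g  [subst: {e:=c, f:=(List b -> a)} | 1 pending]
  bind g := Int
step 4: unify h ~ c  [subst: {e:=c, f:=(List b -> a), g:=Int} | 0 pending]
  bind h := c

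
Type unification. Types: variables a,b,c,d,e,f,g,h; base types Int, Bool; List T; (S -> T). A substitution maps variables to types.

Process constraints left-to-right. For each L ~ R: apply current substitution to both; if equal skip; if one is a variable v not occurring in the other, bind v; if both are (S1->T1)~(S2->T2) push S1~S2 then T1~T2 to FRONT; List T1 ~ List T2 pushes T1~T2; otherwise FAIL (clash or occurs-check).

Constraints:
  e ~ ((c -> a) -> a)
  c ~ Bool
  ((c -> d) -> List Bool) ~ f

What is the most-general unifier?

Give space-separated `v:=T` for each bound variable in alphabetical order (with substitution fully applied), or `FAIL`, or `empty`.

Answer: c:=Bool e:=((Bool -> a) -> a) f:=((Bool -> d) -> List Bool)

Derivation:
step 1: unify e ~ ((c -> a) -> a)  [subst: {-} | 2 pending]
  bind e := ((c -> a) -> a)
step 2: unify c ~ Bool  [subst: {e:=((c -> a) -> a)} | 1 pending]
  bind c := Bool
step 3: unify ((Bool -> d) -> List Bool) ~ f  [subst: {e:=((c -> a) -> a), c:=Bool} | 0 pending]
  bind f := ((Bool -> d) -> List Bool)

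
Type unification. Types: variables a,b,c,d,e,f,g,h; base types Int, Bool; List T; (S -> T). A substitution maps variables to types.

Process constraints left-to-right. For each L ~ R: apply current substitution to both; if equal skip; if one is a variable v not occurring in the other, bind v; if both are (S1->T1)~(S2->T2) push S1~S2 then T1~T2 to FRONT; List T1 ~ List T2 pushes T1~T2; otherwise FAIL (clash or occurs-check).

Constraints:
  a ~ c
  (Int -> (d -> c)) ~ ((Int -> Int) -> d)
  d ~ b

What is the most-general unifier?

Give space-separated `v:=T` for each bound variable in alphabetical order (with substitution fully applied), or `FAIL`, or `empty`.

step 1: unify a ~ c  [subst: {-} | 2 pending]
  bind a := c
step 2: unify (Int -> (d -> c)) ~ ((Int -> Int) -> d)  [subst: {a:=c} | 1 pending]
  -> decompose arrow: push Int~(Int -> Int), (d -> c)~d
step 3: unify Int ~ (Int -> Int)  [subst: {a:=c} | 2 pending]
  clash: Int vs (Int -> Int)

Answer: FAIL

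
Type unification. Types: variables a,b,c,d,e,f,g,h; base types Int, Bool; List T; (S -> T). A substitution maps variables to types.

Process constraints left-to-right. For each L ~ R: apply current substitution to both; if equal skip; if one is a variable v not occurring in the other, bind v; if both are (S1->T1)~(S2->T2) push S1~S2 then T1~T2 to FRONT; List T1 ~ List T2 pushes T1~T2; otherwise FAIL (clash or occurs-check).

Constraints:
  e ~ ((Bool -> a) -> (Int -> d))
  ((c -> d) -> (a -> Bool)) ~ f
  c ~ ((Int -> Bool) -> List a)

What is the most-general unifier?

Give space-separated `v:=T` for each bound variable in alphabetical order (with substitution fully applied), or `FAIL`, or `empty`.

Answer: c:=((Int -> Bool) -> List a) e:=((Bool -> a) -> (Int -> d)) f:=((((Int -> Bool) -> List a) -> d) -> (a -> Bool))

Derivation:
step 1: unify e ~ ((Bool -> a) -> (Int -> d))  [subst: {-} | 2 pending]
  bind e := ((Bool -> a) -> (Int -> d))
step 2: unify ((c -> d) -> (a -> Bool)) ~ f  [subst: {e:=((Bool -> a) -> (Int -> d))} | 1 pending]
  bind f := ((c -> d) -> (a -> Bool))
step 3: unify c ~ ((Int -> Bool) -> List a)  [subst: {e:=((Bool -> a) -> (Int -> d)), f:=((c -> d) -> (a -> Bool))} | 0 pending]
  bind c := ((Int -> Bool) -> List a)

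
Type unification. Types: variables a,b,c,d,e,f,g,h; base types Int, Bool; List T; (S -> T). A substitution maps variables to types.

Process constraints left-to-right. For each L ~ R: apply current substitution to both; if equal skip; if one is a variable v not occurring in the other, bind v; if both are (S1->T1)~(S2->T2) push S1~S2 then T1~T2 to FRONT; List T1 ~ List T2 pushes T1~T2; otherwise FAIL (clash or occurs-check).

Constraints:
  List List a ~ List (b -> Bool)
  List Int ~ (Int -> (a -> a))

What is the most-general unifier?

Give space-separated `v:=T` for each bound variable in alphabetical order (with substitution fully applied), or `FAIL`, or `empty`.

step 1: unify List List a ~ List (b -> Bool)  [subst: {-} | 1 pending]
  -> decompose List: push List a~(b -> Bool)
step 2: unify List a ~ (b -> Bool)  [subst: {-} | 1 pending]
  clash: List a vs (b -> Bool)

Answer: FAIL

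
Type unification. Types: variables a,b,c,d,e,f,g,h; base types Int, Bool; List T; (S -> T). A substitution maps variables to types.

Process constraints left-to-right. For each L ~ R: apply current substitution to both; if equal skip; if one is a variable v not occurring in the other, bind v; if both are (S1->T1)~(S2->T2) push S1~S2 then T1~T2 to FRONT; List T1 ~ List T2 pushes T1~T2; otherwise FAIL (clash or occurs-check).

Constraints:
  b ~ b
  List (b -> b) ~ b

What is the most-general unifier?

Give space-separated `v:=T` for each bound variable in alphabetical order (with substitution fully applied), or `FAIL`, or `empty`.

Answer: FAIL

Derivation:
step 1: unify b ~ b  [subst: {-} | 1 pending]
  -> identical, skip
step 2: unify List (b -> b) ~ b  [subst: {-} | 0 pending]
  occurs-check fail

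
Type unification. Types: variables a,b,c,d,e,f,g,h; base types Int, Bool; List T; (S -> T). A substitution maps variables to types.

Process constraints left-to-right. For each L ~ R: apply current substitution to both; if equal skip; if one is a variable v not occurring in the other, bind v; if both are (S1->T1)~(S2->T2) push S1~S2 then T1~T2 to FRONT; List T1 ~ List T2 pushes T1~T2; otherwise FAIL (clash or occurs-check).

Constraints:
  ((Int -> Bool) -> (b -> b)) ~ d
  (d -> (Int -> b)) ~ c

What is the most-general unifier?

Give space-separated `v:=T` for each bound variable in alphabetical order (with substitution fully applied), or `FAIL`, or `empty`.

step 1: unify ((Int -> Bool) -> (b -> b)) ~ d  [subst: {-} | 1 pending]
  bind d := ((Int -> Bool) -> (b -> b))
step 2: unify (((Int -> Bool) -> (b -> b)) -> (Int -> b)) ~ c  [subst: {d:=((Int -> Bool) -> (b -> b))} | 0 pending]
  bind c := (((Int -> Bool) -> (b -> b)) -> (Int -> b))

Answer: c:=(((Int -> Bool) -> (b -> b)) -> (Int -> b)) d:=((Int -> Bool) -> (b -> b))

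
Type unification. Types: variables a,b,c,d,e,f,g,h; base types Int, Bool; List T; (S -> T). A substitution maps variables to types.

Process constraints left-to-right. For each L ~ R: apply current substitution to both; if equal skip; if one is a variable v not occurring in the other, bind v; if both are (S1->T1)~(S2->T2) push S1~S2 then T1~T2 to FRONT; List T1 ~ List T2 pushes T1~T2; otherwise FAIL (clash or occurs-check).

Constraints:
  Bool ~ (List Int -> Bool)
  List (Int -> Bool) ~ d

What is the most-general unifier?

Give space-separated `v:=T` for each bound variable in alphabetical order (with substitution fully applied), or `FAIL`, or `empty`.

Answer: FAIL

Derivation:
step 1: unify Bool ~ (List Int -> Bool)  [subst: {-} | 1 pending]
  clash: Bool vs (List Int -> Bool)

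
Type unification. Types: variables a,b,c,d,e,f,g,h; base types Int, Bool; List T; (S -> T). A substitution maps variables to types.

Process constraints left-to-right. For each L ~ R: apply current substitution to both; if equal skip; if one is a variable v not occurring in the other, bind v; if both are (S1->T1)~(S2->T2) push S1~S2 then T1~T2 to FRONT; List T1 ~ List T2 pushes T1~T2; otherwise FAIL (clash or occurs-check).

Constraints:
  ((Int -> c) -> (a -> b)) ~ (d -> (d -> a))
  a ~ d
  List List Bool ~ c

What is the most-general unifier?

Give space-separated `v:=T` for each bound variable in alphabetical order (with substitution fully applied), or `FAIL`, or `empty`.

Answer: a:=(Int -> List List Bool) b:=(Int -> List List Bool) c:=List List Bool d:=(Int -> List List Bool)

Derivation:
step 1: unify ((Int -> c) -> (a -> b)) ~ (d -> (d -> a))  [subst: {-} | 2 pending]
  -> decompose arrow: push (Int -> c)~d, (a -> b)~(d -> a)
step 2: unify (Int -> c) ~ d  [subst: {-} | 3 pending]
  bind d := (Int -> c)
step 3: unify (a -> b) ~ ((Int -> c) -> a)  [subst: {d:=(Int -> c)} | 2 pending]
  -> decompose arrow: push a~(Int -> c), b~a
step 4: unify a ~ (Int -> c)  [subst: {d:=(Int -> c)} | 3 pending]
  bind a := (Int -> c)
step 5: unify b ~ (Int -> c)  [subst: {d:=(Int -> c), a:=(Int -> c)} | 2 pending]
  bind b := (Int -> c)
step 6: unify (Int -> c) ~ (Int -> c)  [subst: {d:=(Int -> c), a:=(Int -> c), b:=(Int -> c)} | 1 pending]
  -> identical, skip
step 7: unify List List Bool ~ c  [subst: {d:=(Int -> c), a:=(Int -> c), b:=(Int -> c)} | 0 pending]
  bind c := List List Bool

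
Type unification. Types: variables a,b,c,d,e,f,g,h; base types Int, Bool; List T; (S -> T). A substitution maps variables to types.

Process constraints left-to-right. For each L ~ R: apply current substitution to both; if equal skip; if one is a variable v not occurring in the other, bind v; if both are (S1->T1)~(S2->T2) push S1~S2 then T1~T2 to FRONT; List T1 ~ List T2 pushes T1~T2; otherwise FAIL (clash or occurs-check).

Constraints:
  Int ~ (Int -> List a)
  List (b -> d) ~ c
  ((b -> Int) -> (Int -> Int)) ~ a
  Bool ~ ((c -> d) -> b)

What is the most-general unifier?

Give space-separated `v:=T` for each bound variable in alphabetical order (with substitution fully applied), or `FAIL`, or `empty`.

step 1: unify Int ~ (Int -> List a)  [subst: {-} | 3 pending]
  clash: Int vs (Int -> List a)

Answer: FAIL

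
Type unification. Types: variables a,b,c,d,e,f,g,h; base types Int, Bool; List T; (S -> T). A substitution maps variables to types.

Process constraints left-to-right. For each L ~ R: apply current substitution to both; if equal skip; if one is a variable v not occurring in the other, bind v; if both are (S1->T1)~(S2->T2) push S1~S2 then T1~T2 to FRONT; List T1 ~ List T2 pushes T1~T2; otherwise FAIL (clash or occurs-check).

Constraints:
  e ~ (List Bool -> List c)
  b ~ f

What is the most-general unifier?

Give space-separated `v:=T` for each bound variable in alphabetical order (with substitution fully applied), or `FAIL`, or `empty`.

step 1: unify e ~ (List Bool -> List c)  [subst: {-} | 1 pending]
  bind e := (List Bool -> List c)
step 2: unify b ~ f  [subst: {e:=(List Bool -> List c)} | 0 pending]
  bind b := f

Answer: b:=f e:=(List Bool -> List c)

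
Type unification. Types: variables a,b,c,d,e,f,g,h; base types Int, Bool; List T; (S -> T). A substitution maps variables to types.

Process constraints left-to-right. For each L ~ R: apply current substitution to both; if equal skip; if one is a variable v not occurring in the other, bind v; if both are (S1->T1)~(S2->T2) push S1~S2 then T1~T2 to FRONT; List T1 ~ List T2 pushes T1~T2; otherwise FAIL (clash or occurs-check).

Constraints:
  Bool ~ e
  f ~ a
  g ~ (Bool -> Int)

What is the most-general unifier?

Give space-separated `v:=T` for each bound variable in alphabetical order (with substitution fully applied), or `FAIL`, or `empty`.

step 1: unify Bool ~ e  [subst: {-} | 2 pending]
  bind e := Bool
step 2: unify f ~ a  [subst: {e:=Bool} | 1 pending]
  bind f := a
step 3: unify g ~ (Bool -> Int)  [subst: {e:=Bool, f:=a} | 0 pending]
  bind g := (Bool -> Int)

Answer: e:=Bool f:=a g:=(Bool -> Int)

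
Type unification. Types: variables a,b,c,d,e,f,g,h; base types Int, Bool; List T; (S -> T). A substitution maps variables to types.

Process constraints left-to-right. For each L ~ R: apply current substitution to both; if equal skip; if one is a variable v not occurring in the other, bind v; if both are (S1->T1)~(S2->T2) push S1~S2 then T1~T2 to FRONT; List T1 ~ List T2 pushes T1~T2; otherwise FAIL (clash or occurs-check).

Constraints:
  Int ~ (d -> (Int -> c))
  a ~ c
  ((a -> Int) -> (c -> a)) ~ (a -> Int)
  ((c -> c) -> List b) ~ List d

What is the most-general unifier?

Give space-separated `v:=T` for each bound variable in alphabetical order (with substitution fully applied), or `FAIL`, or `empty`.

Answer: FAIL

Derivation:
step 1: unify Int ~ (d -> (Int -> c))  [subst: {-} | 3 pending]
  clash: Int vs (d -> (Int -> c))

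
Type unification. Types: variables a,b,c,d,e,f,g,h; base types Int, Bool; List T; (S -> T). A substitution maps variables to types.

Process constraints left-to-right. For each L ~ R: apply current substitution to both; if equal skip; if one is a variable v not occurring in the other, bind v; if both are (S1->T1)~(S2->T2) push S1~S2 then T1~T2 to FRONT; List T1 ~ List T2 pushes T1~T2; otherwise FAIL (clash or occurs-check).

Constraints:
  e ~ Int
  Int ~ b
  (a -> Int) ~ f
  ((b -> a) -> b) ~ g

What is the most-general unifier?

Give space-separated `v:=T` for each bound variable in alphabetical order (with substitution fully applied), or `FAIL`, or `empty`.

step 1: unify e ~ Int  [subst: {-} | 3 pending]
  bind e := Int
step 2: unify Int ~ b  [subst: {e:=Int} | 2 pending]
  bind b := Int
step 3: unify (a -> Int) ~ f  [subst: {e:=Int, b:=Int} | 1 pending]
  bind f := (a -> Int)
step 4: unify ((Int -> a) -> Int) ~ g  [subst: {e:=Int, b:=Int, f:=(a -> Int)} | 0 pending]
  bind g := ((Int -> a) -> Int)

Answer: b:=Int e:=Int f:=(a -> Int) g:=((Int -> a) -> Int)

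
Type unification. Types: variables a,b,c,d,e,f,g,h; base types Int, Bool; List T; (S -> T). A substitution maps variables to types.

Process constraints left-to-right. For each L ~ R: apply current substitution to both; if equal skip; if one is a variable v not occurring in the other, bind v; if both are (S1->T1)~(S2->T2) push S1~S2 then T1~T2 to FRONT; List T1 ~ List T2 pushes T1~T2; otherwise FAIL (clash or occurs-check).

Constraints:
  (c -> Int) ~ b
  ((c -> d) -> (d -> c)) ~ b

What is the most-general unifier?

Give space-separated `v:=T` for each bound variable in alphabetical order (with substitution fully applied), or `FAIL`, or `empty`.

Answer: FAIL

Derivation:
step 1: unify (c -> Int) ~ b  [subst: {-} | 1 pending]
  bind b := (c -> Int)
step 2: unify ((c -> d) -> (d -> c)) ~ (c -> Int)  [subst: {b:=(c -> Int)} | 0 pending]
  -> decompose arrow: push (c -> d)~c, (d -> c)~Int
step 3: unify (c -> d) ~ c  [subst: {b:=(c -> Int)} | 1 pending]
  occurs-check fail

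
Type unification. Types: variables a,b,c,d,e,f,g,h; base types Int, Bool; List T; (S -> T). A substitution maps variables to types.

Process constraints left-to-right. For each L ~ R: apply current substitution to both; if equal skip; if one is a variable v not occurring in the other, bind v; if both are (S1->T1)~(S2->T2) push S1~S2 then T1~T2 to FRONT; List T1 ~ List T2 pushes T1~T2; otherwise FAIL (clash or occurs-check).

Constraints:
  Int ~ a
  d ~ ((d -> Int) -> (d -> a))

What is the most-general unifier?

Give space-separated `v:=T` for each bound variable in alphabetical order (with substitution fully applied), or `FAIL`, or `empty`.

step 1: unify Int ~ a  [subst: {-} | 1 pending]
  bind a := Int
step 2: unify d ~ ((d -> Int) -> (d -> Int))  [subst: {a:=Int} | 0 pending]
  occurs-check fail: d in ((d -> Int) -> (d -> Int))

Answer: FAIL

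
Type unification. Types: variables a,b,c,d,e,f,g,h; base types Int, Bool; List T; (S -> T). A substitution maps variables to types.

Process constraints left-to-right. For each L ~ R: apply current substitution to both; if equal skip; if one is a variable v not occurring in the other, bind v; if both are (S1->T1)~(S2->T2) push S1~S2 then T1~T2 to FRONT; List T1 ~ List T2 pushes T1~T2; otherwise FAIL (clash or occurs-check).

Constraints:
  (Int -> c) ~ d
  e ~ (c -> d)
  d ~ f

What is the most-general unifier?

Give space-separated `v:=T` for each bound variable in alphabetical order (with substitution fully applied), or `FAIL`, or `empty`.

step 1: unify (Int -> c) ~ d  [subst: {-} | 2 pending]
  bind d := (Int -> c)
step 2: unify e ~ (c -> (Int -> c))  [subst: {d:=(Int -> c)} | 1 pending]
  bind e := (c -> (Int -> c))
step 3: unify (Int -> c) ~ f  [subst: {d:=(Int -> c), e:=(c -> (Int -> c))} | 0 pending]
  bind f := (Int -> c)

Answer: d:=(Int -> c) e:=(c -> (Int -> c)) f:=(Int -> c)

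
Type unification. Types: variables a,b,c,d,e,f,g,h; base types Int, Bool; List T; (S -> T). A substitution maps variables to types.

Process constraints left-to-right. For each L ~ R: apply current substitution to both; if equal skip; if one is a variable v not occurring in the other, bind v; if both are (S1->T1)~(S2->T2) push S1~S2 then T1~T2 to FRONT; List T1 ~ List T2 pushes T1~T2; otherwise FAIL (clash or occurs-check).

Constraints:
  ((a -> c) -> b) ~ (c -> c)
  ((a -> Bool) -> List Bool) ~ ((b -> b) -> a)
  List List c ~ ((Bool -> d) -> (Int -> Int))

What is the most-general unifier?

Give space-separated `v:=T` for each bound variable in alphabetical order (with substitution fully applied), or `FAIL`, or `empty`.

step 1: unify ((a -> c) -> b) ~ (c -> c)  [subst: {-} | 2 pending]
  -> decompose arrow: push (a -> c)~c, b~c
step 2: unify (a -> c) ~ c  [subst: {-} | 3 pending]
  occurs-check fail

Answer: FAIL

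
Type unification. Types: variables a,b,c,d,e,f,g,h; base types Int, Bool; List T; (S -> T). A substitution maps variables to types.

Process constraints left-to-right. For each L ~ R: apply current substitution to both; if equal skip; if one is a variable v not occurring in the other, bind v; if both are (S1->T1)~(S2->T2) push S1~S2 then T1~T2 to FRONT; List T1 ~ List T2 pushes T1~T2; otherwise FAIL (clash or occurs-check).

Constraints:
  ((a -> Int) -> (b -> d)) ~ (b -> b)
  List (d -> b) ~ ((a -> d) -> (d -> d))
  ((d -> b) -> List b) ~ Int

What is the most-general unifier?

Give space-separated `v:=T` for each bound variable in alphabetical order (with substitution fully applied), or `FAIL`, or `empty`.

step 1: unify ((a -> Int) -> (b -> d)) ~ (b -> b)  [subst: {-} | 2 pending]
  -> decompose arrow: push (a -> Int)~b, (b -> d)~b
step 2: unify (a -> Int) ~ b  [subst: {-} | 3 pending]
  bind b := (a -> Int)
step 3: unify ((a -> Int) -> d) ~ (a -> Int)  [subst: {b:=(a -> Int)} | 2 pending]
  -> decompose arrow: push (a -> Int)~a, d~Int
step 4: unify (a -> Int) ~ a  [subst: {b:=(a -> Int)} | 3 pending]
  occurs-check fail

Answer: FAIL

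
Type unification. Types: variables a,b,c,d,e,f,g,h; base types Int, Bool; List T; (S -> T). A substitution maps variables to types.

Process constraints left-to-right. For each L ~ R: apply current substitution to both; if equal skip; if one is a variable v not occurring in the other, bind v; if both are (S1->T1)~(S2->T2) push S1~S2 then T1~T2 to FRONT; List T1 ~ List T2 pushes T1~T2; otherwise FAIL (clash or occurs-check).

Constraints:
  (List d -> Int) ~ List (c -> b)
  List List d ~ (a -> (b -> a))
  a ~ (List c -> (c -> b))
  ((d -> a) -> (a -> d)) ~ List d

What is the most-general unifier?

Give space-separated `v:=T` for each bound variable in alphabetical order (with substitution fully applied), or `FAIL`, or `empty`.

step 1: unify (List d -> Int) ~ List (c -> b)  [subst: {-} | 3 pending]
  clash: (List d -> Int) vs List (c -> b)

Answer: FAIL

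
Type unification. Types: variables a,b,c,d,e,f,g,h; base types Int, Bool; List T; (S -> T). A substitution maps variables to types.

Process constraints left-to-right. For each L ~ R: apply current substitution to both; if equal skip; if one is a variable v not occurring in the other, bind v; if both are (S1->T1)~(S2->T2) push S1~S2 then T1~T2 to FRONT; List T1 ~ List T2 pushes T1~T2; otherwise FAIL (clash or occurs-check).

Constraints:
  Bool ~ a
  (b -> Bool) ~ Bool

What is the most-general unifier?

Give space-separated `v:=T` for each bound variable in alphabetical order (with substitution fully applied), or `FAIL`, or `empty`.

step 1: unify Bool ~ a  [subst: {-} | 1 pending]
  bind a := Bool
step 2: unify (b -> Bool) ~ Bool  [subst: {a:=Bool} | 0 pending]
  clash: (b -> Bool) vs Bool

Answer: FAIL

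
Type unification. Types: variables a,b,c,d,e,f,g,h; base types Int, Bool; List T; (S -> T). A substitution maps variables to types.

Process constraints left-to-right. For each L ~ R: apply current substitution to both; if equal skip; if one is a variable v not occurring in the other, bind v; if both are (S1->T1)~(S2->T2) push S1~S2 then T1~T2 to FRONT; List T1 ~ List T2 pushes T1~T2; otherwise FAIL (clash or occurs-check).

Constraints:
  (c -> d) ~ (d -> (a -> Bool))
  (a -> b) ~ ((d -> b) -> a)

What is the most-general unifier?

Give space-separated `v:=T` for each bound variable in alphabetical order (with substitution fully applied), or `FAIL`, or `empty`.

step 1: unify (c -> d) ~ (d -> (a -> Bool))  [subst: {-} | 1 pending]
  -> decompose arrow: push c~d, d~(a -> Bool)
step 2: unify c ~ d  [subst: {-} | 2 pending]
  bind c := d
step 3: unify d ~ (a -> Bool)  [subst: {c:=d} | 1 pending]
  bind d := (a -> Bool)
step 4: unify (a -> b) ~ (((a -> Bool) -> b) -> a)  [subst: {c:=d, d:=(a -> Bool)} | 0 pending]
  -> decompose arrow: push a~((a -> Bool) -> b), b~a
step 5: unify a ~ ((a -> Bool) -> b)  [subst: {c:=d, d:=(a -> Bool)} | 1 pending]
  occurs-check fail: a in ((a -> Bool) -> b)

Answer: FAIL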